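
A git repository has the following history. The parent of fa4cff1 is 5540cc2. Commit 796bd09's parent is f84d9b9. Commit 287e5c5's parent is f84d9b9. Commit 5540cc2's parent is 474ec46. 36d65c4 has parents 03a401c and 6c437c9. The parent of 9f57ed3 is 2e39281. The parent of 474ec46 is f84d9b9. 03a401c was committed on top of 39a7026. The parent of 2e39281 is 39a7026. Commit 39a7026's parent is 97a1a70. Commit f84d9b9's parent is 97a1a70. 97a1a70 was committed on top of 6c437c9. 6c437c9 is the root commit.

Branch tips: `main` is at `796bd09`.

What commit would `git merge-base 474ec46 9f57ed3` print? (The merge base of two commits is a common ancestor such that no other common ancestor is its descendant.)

97a1a70

Ancestors of 474ec46: {474ec46, 6c437c9, 97a1a70, f84d9b9}.
Ancestors of 9f57ed3: {2e39281, 39a7026, 6c437c9, 97a1a70, 9f57ed3}.
Common ancestors: {6c437c9, 97a1a70}.
Among these, 97a1a70 is not an ancestor of any other common ancestor — it is the merge base.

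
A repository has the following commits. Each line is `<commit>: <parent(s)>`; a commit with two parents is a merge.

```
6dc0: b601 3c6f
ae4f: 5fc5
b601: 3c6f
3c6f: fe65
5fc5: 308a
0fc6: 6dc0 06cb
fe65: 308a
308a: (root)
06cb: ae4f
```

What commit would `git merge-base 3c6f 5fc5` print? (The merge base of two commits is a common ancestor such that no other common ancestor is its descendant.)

308a

Ancestors of 3c6f: {308a, 3c6f, fe65}.
Ancestors of 5fc5: {308a, 5fc5}.
Common ancestors: {308a}.
The only common ancestor is 308a, so it is the merge base.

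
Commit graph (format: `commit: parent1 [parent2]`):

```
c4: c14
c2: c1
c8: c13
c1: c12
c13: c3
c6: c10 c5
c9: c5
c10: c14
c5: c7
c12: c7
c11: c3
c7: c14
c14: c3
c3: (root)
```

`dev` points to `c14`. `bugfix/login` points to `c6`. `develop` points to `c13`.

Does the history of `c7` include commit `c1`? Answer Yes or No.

No

Ancestors of c7: {c14, c3, c7}.
c1 is not in that set, so it is not an ancestor of c7.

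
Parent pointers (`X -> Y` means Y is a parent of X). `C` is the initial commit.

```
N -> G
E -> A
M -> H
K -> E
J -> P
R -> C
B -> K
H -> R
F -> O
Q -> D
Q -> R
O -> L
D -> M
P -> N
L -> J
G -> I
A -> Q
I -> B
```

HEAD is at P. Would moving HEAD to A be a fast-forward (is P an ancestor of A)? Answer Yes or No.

No

A fast-forward from P to A is possible iff P is an ancestor of A.
Ancestors of A: {A, C, D, H, M, Q, R}.
P is not among them, so fast-forward is not possible.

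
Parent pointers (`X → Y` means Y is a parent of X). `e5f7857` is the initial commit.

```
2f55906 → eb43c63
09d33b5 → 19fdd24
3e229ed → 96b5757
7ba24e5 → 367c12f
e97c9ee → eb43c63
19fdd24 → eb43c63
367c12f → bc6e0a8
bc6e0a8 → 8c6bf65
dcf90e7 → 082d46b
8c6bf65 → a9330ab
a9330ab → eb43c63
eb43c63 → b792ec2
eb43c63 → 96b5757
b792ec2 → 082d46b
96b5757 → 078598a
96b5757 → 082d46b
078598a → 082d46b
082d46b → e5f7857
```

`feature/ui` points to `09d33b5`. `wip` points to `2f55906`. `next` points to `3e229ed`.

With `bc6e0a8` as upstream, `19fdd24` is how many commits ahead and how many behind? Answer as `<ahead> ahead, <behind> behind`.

Reachable from 19fdd24: {078598a, 082d46b, 19fdd24, 96b5757, b792ec2, e5f7857, eb43c63}.
Reachable from bc6e0a8: {078598a, 082d46b, 8c6bf65, 96b5757, a9330ab, b792ec2, bc6e0a8, e5f7857, eb43c63}.
Only in 19fdd24's history (ahead): {19fdd24} — 1.
Only in bc6e0a8's history (behind): {8c6bf65, a9330ab, bc6e0a8} — 3.

1 ahead, 3 behind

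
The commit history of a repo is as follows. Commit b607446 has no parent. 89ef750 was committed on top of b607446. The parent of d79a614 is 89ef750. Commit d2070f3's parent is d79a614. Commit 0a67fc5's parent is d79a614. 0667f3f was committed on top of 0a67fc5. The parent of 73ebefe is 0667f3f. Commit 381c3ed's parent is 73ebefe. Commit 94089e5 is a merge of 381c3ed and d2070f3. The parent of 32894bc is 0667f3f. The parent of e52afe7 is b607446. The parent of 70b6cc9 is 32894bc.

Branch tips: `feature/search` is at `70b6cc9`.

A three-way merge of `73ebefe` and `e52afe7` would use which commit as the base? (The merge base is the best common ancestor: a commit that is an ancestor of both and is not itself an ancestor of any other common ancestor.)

b607446

Ancestors of 73ebefe: {0667f3f, 0a67fc5, 73ebefe, 89ef750, b607446, d79a614}.
Ancestors of e52afe7: {b607446, e52afe7}.
Common ancestors: {b607446}.
The only common ancestor is b607446, so it is the merge base.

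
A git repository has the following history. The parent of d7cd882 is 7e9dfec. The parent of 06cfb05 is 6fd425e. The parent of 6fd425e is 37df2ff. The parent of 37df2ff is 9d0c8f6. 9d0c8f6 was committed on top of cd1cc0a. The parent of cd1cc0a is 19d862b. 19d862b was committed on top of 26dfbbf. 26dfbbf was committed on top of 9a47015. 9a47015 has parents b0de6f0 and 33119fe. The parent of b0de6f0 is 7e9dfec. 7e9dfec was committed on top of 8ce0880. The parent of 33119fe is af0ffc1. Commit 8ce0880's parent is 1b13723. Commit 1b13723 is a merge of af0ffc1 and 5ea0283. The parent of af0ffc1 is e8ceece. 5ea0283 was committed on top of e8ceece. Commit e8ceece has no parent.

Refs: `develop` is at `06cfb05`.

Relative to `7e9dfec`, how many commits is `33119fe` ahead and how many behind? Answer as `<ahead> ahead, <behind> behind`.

1 ahead, 4 behind

Reachable from 33119fe: {33119fe, af0ffc1, e8ceece}.
Reachable from 7e9dfec: {1b13723, 5ea0283, 7e9dfec, 8ce0880, af0ffc1, e8ceece}.
Only in 33119fe's history (ahead): {33119fe} — 1.
Only in 7e9dfec's history (behind): {1b13723, 5ea0283, 7e9dfec, 8ce0880} — 4.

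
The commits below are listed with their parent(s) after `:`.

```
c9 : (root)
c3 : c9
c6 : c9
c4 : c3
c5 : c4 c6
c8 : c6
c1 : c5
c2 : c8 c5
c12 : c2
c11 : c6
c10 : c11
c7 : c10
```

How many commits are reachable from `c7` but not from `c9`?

Reachable from c7: {c10, c11, c6, c7, c9}.
Reachable from c9: {c9}.
In c7's history but not c9's: {c10, c11, c6, c7} — 4 commits.

4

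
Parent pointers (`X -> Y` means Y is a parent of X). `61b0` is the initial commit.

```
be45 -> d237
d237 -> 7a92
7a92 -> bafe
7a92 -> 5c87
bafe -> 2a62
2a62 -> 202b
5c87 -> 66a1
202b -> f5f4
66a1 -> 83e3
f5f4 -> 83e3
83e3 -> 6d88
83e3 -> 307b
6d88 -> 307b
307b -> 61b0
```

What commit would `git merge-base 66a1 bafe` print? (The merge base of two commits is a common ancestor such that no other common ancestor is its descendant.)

83e3

Ancestors of 66a1: {307b, 61b0, 66a1, 6d88, 83e3}.
Ancestors of bafe: {202b, 2a62, 307b, 61b0, 6d88, 83e3, bafe, f5f4}.
Common ancestors: {307b, 61b0, 6d88, 83e3}.
Among these, 83e3 is not an ancestor of any other common ancestor — it is the merge base.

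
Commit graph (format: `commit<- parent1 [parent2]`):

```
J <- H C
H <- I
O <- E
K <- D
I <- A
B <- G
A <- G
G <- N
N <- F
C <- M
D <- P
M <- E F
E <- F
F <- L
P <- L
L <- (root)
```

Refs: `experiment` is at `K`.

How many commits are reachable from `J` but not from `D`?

Reachable from J: {A, C, E, F, G, H, I, J, L, M, N}.
Reachable from D: {D, L, P}.
In J's history but not D's: {A, C, E, F, G, H, I, J, M, N} — 10 commits.

10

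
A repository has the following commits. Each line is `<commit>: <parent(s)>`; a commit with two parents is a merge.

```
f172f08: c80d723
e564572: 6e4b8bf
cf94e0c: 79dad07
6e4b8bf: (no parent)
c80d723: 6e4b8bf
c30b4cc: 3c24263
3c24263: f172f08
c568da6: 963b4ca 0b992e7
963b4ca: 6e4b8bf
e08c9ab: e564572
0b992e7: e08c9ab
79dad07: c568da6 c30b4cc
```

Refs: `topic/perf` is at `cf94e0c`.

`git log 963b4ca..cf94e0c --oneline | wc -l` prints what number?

Reachable from cf94e0c: {0b992e7, 3c24263, 6e4b8bf, 79dad07, 963b4ca, c30b4cc, c568da6, c80d723, cf94e0c, e08c9ab, e564572, f172f08}.
Reachable from 963b4ca: {6e4b8bf, 963b4ca}.
In cf94e0c's history but not 963b4ca's: {0b992e7, 3c24263, 79dad07, c30b4cc, c568da6, c80d723, cf94e0c, e08c9ab, e564572, f172f08} — 10 commits.

10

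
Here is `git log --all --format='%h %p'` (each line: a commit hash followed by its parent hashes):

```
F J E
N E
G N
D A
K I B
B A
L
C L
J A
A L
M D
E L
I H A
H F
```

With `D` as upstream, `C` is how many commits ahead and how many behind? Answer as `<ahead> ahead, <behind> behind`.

Reachable from C: {C, L}.
Reachable from D: {A, D, L}.
Only in C's history (ahead): {C} — 1.
Only in D's history (behind): {A, D} — 2.

1 ahead, 2 behind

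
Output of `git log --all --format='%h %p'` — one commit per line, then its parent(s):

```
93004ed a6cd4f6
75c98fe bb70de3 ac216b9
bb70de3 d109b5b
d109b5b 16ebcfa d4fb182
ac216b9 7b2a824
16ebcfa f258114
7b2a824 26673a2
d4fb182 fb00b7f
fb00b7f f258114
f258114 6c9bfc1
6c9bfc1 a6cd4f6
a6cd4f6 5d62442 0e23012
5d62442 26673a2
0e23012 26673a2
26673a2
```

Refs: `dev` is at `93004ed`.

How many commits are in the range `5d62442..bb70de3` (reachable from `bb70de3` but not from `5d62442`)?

Reachable from bb70de3: {0e23012, 16ebcfa, 26673a2, 5d62442, 6c9bfc1, a6cd4f6, bb70de3, d109b5b, d4fb182, f258114, fb00b7f}.
Reachable from 5d62442: {26673a2, 5d62442}.
In bb70de3's history but not 5d62442's: {0e23012, 16ebcfa, 6c9bfc1, a6cd4f6, bb70de3, d109b5b, d4fb182, f258114, fb00b7f} — 9 commits.

9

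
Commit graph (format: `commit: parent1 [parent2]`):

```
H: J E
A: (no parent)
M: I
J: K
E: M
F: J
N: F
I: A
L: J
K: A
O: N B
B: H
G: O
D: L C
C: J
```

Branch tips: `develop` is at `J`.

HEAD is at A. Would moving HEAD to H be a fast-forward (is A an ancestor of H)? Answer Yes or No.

Yes

A fast-forward from A to H is possible iff A is an ancestor of H.
Ancestors of H: {A, E, H, I, J, K, M}.
A is among them, so fast-forward is possible.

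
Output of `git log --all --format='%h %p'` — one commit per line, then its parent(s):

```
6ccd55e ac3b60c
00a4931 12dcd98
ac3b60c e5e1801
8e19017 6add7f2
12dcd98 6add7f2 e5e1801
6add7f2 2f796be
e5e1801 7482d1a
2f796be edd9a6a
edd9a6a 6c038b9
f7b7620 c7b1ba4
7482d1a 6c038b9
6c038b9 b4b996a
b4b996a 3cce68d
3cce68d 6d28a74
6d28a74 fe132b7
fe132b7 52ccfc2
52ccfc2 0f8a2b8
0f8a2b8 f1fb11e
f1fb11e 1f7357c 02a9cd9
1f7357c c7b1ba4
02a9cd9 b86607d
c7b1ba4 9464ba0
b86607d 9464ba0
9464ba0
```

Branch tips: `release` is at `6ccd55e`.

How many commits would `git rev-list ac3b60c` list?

Walking parent pointers from ac3b60c: reachable set = {02a9cd9, 0f8a2b8, 1f7357c, 3cce68d, 52ccfc2, 6c038b9, 6d28a74, 7482d1a, 9464ba0, ac3b60c, b4b996a, b86607d, c7b1ba4, e5e1801, f1fb11e, fe132b7}.
That is 16 commits.

16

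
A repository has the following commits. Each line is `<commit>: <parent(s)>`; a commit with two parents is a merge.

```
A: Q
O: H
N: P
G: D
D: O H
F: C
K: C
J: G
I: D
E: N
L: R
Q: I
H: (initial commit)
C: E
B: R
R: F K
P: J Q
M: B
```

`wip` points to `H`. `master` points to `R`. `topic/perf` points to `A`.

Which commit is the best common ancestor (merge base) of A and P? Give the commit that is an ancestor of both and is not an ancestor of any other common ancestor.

Q

Ancestors of A: {A, D, H, I, O, Q}.
Ancestors of P: {D, G, H, I, J, O, P, Q}.
Common ancestors: {D, H, I, O, Q}.
Among these, Q is not an ancestor of any other common ancestor — it is the merge base.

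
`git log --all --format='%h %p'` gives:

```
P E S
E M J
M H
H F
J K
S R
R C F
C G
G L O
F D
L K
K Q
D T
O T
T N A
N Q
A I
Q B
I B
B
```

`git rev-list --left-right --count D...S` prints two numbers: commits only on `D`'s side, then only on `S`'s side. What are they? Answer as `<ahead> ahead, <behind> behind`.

Reachable from D: {A, B, D, I, N, Q, T}.
Reachable from S: {A, B, C, D, F, G, I, K, L, N, O, Q, R, S, T}.
Only in D's history (ahead): {} — 0.
Only in S's history (behind): {C, F, G, K, L, O, R, S} — 8.

0 ahead, 8 behind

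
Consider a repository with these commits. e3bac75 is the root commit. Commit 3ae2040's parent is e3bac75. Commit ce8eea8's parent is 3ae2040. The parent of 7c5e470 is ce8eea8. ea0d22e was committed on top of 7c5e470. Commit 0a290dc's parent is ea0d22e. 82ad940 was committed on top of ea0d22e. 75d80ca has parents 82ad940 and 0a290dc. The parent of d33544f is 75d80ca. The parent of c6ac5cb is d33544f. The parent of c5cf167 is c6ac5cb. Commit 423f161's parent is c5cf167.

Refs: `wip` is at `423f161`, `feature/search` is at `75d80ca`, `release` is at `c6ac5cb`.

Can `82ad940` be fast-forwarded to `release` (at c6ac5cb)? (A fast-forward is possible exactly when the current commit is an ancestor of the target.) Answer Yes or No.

A fast-forward from 82ad940 to c6ac5cb is possible iff 82ad940 is an ancestor of c6ac5cb.
Ancestors of c6ac5cb: {0a290dc, 3ae2040, 75d80ca, 7c5e470, 82ad940, c6ac5cb, ce8eea8, d33544f, e3bac75, ea0d22e}.
82ad940 is among them, so fast-forward is possible.

Yes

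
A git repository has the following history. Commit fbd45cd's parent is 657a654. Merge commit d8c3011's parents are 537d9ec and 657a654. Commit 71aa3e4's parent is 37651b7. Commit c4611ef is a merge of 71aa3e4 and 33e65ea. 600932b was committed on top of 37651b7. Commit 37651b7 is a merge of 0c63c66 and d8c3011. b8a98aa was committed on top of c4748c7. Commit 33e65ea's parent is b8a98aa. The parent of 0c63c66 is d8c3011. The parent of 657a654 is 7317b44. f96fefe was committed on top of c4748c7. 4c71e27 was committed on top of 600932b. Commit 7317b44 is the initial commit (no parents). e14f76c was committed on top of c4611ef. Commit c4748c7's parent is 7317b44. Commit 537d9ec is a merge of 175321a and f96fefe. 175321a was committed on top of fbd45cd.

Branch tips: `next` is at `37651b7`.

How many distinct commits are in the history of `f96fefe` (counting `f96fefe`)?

Walking parent pointers from f96fefe: reachable set = {7317b44, c4748c7, f96fefe}.
That is 3 commits.

3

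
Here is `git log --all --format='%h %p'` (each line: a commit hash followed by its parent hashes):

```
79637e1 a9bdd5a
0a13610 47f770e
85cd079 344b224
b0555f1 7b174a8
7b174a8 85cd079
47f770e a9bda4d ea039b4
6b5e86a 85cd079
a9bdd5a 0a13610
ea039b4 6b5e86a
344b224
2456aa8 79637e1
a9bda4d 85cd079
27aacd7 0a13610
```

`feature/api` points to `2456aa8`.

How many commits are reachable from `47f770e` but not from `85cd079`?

Reachable from 47f770e: {344b224, 47f770e, 6b5e86a, 85cd079, a9bda4d, ea039b4}.
Reachable from 85cd079: {344b224, 85cd079}.
In 47f770e's history but not 85cd079's: {47f770e, 6b5e86a, a9bda4d, ea039b4} — 4 commits.

4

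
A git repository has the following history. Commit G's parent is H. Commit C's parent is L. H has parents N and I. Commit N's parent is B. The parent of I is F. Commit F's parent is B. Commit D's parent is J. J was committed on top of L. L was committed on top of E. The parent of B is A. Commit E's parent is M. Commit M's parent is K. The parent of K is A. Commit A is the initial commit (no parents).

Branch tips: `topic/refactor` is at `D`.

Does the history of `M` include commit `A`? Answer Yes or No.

Yes

Ancestors of M (commits reachable by following parents): {A, K, M}.
A is in that set, so it is an ancestor of M.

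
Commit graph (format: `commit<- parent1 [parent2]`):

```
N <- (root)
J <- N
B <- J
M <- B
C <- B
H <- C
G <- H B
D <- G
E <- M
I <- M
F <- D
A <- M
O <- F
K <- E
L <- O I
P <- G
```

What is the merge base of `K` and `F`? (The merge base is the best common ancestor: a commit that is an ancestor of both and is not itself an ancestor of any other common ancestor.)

Ancestors of K: {B, E, J, K, M, N}.
Ancestors of F: {B, C, D, F, G, H, J, N}.
Common ancestors: {B, J, N}.
Among these, B is not an ancestor of any other common ancestor — it is the merge base.

B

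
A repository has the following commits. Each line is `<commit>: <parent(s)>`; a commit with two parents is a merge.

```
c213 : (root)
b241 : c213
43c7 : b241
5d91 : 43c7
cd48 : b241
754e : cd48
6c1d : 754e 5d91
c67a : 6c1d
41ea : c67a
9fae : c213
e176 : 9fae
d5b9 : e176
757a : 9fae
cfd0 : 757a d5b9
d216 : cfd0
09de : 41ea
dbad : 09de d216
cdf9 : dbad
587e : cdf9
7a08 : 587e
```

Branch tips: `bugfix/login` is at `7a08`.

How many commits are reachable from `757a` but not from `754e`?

Reachable from 757a: {757a, 9fae, c213}.
Reachable from 754e: {754e, b241, c213, cd48}.
In 757a's history but not 754e's: {757a, 9fae} — 2 commits.

2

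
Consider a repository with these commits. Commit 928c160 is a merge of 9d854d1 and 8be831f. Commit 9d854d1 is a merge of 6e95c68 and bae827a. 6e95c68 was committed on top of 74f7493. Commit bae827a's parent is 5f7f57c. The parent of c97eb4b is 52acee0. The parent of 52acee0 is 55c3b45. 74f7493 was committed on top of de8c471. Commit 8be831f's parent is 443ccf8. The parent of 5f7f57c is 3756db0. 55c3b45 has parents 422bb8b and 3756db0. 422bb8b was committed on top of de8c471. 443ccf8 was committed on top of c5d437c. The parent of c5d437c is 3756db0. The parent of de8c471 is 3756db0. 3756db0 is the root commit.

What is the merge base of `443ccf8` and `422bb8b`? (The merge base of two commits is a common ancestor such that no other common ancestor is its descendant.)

Ancestors of 443ccf8: {3756db0, 443ccf8, c5d437c}.
Ancestors of 422bb8b: {3756db0, 422bb8b, de8c471}.
Common ancestors: {3756db0}.
The only common ancestor is 3756db0, so it is the merge base.

3756db0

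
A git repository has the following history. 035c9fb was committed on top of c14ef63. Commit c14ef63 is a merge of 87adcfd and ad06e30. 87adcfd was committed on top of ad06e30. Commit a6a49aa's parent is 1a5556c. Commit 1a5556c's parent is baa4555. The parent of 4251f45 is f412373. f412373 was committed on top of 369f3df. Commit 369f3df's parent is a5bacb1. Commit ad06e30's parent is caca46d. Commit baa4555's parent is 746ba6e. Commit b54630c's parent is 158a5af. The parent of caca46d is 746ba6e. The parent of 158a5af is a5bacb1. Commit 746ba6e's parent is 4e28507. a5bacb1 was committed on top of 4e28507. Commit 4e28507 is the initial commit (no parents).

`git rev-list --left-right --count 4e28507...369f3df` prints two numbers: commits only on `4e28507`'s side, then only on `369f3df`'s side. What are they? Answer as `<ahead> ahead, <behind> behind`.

Reachable from 4e28507: {4e28507}.
Reachable from 369f3df: {369f3df, 4e28507, a5bacb1}.
Only in 4e28507's history (ahead): {} — 0.
Only in 369f3df's history (behind): {369f3df, a5bacb1} — 2.

0 ahead, 2 behind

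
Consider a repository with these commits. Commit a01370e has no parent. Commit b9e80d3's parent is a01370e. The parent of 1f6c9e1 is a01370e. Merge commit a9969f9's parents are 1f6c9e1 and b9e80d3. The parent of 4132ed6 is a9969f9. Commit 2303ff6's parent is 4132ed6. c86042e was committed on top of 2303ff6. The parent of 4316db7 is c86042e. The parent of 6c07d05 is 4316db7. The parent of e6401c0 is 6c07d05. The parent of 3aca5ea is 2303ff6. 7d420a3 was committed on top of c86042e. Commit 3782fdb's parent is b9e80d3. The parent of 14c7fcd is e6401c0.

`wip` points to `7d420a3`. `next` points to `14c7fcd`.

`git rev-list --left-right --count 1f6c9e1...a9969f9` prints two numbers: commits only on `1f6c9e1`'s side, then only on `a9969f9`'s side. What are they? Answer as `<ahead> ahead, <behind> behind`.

Reachable from 1f6c9e1: {1f6c9e1, a01370e}.
Reachable from a9969f9: {1f6c9e1, a01370e, a9969f9, b9e80d3}.
Only in 1f6c9e1's history (ahead): {} — 0.
Only in a9969f9's history (behind): {a9969f9, b9e80d3} — 2.

0 ahead, 2 behind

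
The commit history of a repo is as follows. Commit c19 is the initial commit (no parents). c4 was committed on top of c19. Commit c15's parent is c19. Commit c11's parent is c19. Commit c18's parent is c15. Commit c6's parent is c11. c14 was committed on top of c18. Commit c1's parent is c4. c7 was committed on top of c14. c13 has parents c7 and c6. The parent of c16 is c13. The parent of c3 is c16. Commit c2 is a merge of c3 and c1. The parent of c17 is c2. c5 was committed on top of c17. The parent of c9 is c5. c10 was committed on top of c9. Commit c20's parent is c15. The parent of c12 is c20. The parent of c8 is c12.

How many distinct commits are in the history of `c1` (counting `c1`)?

Walking parent pointers from c1: reachable set = {c1, c19, c4}.
That is 3 commits.

3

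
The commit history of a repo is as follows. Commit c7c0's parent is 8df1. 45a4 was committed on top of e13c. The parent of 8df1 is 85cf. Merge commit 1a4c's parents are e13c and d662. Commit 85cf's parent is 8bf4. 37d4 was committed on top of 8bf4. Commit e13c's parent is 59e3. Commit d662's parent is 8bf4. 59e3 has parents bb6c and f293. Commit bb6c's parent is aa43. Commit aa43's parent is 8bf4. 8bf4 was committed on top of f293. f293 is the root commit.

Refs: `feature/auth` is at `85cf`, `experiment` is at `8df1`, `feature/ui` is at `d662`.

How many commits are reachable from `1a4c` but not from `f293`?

Reachable from 1a4c: {1a4c, 59e3, 8bf4, aa43, bb6c, d662, e13c, f293}.
Reachable from f293: {f293}.
In 1a4c's history but not f293's: {1a4c, 59e3, 8bf4, aa43, bb6c, d662, e13c} — 7 commits.

7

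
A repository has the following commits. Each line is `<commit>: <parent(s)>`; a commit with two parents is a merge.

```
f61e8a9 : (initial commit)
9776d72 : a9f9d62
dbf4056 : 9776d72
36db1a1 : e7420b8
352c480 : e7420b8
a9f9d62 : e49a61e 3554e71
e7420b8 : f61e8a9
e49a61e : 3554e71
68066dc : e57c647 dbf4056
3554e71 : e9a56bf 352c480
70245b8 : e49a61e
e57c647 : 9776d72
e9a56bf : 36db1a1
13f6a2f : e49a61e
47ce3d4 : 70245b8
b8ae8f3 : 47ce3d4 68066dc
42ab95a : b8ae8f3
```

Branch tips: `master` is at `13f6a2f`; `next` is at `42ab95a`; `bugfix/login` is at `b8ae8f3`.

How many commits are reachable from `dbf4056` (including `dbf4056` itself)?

10

Walking parent pointers from dbf4056: reachable set = {352c480, 3554e71, 36db1a1, 9776d72, a9f9d62, dbf4056, e49a61e, e7420b8, e9a56bf, f61e8a9}.
That is 10 commits.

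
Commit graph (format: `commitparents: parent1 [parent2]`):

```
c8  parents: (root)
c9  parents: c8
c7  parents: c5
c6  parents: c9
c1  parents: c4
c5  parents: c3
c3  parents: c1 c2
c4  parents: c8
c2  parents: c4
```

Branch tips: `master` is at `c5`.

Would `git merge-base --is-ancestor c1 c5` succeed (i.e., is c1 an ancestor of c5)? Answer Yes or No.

Ancestors of c5 (commits reachable by following parents): {c1, c2, c3, c4, c5, c8}.
c1 is in that set, so it is an ancestor of c5.

Yes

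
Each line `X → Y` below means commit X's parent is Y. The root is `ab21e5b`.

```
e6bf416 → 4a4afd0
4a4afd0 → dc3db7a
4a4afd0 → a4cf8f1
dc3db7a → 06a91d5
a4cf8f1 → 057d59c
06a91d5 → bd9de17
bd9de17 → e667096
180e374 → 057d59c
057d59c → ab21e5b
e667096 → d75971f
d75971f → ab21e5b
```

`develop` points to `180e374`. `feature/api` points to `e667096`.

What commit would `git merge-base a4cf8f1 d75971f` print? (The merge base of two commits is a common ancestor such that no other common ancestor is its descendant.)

ab21e5b

Ancestors of a4cf8f1: {057d59c, a4cf8f1, ab21e5b}.
Ancestors of d75971f: {ab21e5b, d75971f}.
Common ancestors: {ab21e5b}.
The only common ancestor is ab21e5b, so it is the merge base.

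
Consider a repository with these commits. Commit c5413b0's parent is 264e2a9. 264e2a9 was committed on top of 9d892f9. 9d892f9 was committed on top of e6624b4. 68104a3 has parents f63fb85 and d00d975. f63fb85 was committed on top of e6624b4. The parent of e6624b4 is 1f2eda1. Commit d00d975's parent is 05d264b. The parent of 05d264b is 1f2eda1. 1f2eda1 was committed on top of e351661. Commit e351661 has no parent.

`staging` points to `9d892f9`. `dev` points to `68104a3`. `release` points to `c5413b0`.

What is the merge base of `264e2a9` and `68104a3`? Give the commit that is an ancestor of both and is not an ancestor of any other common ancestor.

Ancestors of 264e2a9: {1f2eda1, 264e2a9, 9d892f9, e351661, e6624b4}.
Ancestors of 68104a3: {05d264b, 1f2eda1, 68104a3, d00d975, e351661, e6624b4, f63fb85}.
Common ancestors: {1f2eda1, e351661, e6624b4}.
Among these, e6624b4 is not an ancestor of any other common ancestor — it is the merge base.

e6624b4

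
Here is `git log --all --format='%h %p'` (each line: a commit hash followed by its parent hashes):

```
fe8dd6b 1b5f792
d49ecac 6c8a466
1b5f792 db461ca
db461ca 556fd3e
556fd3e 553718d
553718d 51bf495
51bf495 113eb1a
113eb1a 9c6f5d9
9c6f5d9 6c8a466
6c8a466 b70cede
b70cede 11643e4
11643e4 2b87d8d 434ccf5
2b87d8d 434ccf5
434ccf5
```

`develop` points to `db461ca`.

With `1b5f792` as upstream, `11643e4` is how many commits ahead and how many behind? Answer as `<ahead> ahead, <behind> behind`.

0 ahead, 9 behind

Reachable from 11643e4: {11643e4, 2b87d8d, 434ccf5}.
Reachable from 1b5f792: {113eb1a, 11643e4, 1b5f792, 2b87d8d, 434ccf5, 51bf495, 553718d, 556fd3e, 6c8a466, 9c6f5d9, b70cede, db461ca}.
Only in 11643e4's history (ahead): {} — 0.
Only in 1b5f792's history (behind): {113eb1a, 1b5f792, 51bf495, 553718d, 556fd3e, 6c8a466, 9c6f5d9, b70cede, db461ca} — 9.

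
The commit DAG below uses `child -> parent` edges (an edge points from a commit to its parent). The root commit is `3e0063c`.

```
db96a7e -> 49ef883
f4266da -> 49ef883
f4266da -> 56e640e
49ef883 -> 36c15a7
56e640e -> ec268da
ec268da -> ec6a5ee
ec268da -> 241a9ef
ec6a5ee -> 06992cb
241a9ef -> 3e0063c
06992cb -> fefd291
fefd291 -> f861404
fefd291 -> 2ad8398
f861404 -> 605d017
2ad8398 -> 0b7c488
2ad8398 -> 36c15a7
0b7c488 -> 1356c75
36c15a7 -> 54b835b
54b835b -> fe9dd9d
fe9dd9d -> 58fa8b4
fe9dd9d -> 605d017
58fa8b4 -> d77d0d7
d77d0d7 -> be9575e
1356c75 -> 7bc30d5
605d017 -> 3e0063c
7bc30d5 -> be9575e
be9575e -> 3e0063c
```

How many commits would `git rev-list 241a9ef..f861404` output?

Reachable from f861404: {3e0063c, 605d017, f861404}.
Reachable from 241a9ef: {241a9ef, 3e0063c}.
In f861404's history but not 241a9ef's: {605d017, f861404} — 2 commits.

2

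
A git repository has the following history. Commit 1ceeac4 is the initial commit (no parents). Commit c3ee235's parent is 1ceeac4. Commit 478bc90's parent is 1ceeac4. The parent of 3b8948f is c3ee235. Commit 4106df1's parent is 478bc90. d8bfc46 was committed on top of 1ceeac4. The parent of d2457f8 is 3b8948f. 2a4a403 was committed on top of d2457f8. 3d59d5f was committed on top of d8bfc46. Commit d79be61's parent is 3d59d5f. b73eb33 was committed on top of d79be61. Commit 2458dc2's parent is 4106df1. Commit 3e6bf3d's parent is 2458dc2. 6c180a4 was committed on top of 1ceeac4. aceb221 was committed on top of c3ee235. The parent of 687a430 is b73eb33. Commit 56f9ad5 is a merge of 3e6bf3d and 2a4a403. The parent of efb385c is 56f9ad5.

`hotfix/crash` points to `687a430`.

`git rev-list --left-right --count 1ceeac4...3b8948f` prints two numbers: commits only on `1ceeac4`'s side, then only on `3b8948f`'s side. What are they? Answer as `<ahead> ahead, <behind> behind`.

Reachable from 1ceeac4: {1ceeac4}.
Reachable from 3b8948f: {1ceeac4, 3b8948f, c3ee235}.
Only in 1ceeac4's history (ahead): {} — 0.
Only in 3b8948f's history (behind): {3b8948f, c3ee235} — 2.

0 ahead, 2 behind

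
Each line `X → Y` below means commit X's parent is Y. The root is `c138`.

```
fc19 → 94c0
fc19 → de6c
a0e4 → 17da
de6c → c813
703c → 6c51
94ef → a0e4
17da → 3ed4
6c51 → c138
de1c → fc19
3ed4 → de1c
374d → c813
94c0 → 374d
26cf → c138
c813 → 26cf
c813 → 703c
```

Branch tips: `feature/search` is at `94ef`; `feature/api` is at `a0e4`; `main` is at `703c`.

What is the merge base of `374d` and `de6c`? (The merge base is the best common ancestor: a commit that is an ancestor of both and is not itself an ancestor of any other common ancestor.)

c813

Ancestors of 374d: {26cf, 374d, 6c51, 703c, c138, c813}.
Ancestors of de6c: {26cf, 6c51, 703c, c138, c813, de6c}.
Common ancestors: {26cf, 6c51, 703c, c138, c813}.
Among these, c813 is not an ancestor of any other common ancestor — it is the merge base.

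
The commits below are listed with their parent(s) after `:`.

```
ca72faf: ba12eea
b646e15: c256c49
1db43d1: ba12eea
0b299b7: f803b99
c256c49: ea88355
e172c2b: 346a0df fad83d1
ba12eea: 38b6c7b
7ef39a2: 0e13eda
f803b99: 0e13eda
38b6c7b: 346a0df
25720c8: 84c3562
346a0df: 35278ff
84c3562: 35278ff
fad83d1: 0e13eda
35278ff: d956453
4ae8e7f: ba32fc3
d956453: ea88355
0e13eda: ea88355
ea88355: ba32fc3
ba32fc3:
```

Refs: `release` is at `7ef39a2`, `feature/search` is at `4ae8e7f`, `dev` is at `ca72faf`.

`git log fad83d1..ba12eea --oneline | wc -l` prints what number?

5

Reachable from ba12eea: {346a0df, 35278ff, 38b6c7b, ba12eea, ba32fc3, d956453, ea88355}.
Reachable from fad83d1: {0e13eda, ba32fc3, ea88355, fad83d1}.
In ba12eea's history but not fad83d1's: {346a0df, 35278ff, 38b6c7b, ba12eea, d956453} — 5 commits.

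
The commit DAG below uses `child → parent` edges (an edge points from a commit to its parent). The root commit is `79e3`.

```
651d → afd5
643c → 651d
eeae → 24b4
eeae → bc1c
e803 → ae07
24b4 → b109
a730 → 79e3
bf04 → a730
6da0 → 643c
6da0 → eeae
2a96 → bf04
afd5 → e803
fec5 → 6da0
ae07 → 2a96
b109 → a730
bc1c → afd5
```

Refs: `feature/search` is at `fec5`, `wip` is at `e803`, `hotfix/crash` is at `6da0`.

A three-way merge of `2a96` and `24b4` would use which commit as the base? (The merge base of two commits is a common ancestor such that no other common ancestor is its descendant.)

a730

Ancestors of 2a96: {2a96, 79e3, a730, bf04}.
Ancestors of 24b4: {24b4, 79e3, a730, b109}.
Common ancestors: {79e3, a730}.
Among these, a730 is not an ancestor of any other common ancestor — it is the merge base.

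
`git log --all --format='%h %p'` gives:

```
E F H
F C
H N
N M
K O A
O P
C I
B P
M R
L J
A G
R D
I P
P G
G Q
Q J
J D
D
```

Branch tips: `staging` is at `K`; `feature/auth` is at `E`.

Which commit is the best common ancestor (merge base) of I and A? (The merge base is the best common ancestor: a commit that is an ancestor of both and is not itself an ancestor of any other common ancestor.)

G

Ancestors of I: {D, G, I, J, P, Q}.
Ancestors of A: {A, D, G, J, Q}.
Common ancestors: {D, G, J, Q}.
Among these, G is not an ancestor of any other common ancestor — it is the merge base.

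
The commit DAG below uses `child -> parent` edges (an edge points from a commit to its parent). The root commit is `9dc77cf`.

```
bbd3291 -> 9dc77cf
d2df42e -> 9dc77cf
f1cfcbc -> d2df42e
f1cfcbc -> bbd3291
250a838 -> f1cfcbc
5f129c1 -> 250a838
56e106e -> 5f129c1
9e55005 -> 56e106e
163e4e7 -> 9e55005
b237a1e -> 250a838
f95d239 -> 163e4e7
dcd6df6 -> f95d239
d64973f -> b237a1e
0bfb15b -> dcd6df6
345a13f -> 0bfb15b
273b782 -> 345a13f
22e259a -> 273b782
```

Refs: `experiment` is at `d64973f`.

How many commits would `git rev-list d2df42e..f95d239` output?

Reachable from f95d239: {163e4e7, 250a838, 56e106e, 5f129c1, 9dc77cf, 9e55005, bbd3291, d2df42e, f1cfcbc, f95d239}.
Reachable from d2df42e: {9dc77cf, d2df42e}.
In f95d239's history but not d2df42e's: {163e4e7, 250a838, 56e106e, 5f129c1, 9e55005, bbd3291, f1cfcbc, f95d239} — 8 commits.

8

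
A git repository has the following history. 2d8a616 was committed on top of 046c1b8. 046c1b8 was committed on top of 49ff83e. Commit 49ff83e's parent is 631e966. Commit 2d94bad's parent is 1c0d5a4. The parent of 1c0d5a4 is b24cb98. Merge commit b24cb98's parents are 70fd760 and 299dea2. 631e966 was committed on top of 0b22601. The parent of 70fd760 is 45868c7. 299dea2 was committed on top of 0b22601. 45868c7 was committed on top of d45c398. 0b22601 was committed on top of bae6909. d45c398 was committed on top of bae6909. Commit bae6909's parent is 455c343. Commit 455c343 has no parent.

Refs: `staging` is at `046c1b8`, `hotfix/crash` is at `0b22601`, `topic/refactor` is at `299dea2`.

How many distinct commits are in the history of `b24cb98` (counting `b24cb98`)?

8

Walking parent pointers from b24cb98: reachable set = {0b22601, 299dea2, 455c343, 45868c7, 70fd760, b24cb98, bae6909, d45c398}.
That is 8 commits.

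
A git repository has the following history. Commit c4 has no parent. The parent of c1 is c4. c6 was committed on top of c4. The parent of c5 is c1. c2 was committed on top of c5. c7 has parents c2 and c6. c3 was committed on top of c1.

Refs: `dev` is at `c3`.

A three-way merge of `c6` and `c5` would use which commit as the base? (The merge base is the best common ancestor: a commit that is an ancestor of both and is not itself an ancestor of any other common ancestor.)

c4

Ancestors of c6: {c4, c6}.
Ancestors of c5: {c1, c4, c5}.
Common ancestors: {c4}.
The only common ancestor is c4, so it is the merge base.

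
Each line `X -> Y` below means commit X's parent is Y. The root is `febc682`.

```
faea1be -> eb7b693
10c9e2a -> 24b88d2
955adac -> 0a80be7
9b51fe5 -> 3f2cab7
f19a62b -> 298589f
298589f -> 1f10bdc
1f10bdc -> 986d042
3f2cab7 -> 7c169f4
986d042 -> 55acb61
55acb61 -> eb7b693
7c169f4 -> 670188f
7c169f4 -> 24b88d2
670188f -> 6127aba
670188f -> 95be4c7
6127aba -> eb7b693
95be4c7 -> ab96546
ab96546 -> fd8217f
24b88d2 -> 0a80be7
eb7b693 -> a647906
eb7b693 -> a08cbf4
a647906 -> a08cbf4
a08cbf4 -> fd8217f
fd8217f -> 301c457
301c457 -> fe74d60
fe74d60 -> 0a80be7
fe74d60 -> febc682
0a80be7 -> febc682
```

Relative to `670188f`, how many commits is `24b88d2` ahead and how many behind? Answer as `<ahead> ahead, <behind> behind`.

Reachable from 24b88d2: {0a80be7, 24b88d2, febc682}.
Reachable from 670188f: {0a80be7, 301c457, 6127aba, 670188f, 95be4c7, a08cbf4, a647906, ab96546, eb7b693, fd8217f, fe74d60, febc682}.
Only in 24b88d2's history (ahead): {24b88d2} — 1.
Only in 670188f's history (behind): {301c457, 6127aba, 670188f, 95be4c7, a08cbf4, a647906, ab96546, eb7b693, fd8217f, fe74d60} — 10.

1 ahead, 10 behind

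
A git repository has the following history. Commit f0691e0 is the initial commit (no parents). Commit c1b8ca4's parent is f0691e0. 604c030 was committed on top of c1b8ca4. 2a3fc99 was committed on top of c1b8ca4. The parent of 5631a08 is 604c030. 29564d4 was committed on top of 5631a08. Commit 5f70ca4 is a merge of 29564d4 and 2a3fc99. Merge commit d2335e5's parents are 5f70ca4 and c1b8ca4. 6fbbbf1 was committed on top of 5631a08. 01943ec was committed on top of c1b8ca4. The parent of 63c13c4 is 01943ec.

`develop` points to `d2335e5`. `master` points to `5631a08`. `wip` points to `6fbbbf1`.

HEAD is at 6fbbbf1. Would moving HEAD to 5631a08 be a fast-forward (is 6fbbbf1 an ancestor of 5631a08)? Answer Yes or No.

A fast-forward from 6fbbbf1 to 5631a08 is possible iff 6fbbbf1 is an ancestor of 5631a08.
Ancestors of 5631a08: {5631a08, 604c030, c1b8ca4, f0691e0}.
6fbbbf1 is not among them, so fast-forward is not possible.

No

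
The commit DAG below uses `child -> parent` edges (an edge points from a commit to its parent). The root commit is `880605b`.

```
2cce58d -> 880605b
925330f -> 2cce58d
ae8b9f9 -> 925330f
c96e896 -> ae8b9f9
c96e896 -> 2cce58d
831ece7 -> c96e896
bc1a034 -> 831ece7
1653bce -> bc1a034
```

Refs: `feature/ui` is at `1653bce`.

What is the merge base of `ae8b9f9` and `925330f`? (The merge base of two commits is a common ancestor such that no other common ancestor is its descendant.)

Ancestors of ae8b9f9: {2cce58d, 880605b, 925330f, ae8b9f9}.
Ancestors of 925330f: {2cce58d, 880605b, 925330f}.
Common ancestors: {2cce58d, 880605b, 925330f}.
Among these, 925330f is not an ancestor of any other common ancestor — it is the merge base.

925330f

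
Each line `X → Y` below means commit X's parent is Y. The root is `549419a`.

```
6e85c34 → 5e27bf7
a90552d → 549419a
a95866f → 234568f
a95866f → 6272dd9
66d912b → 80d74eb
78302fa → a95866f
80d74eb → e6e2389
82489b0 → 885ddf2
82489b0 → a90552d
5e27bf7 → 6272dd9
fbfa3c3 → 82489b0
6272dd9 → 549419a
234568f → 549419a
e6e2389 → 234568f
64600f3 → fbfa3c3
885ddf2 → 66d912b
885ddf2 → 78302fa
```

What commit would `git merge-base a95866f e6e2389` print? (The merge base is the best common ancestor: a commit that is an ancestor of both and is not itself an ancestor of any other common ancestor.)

Ancestors of a95866f: {234568f, 549419a, 6272dd9, a95866f}.
Ancestors of e6e2389: {234568f, 549419a, e6e2389}.
Common ancestors: {234568f, 549419a}.
Among these, 234568f is not an ancestor of any other common ancestor — it is the merge base.

234568f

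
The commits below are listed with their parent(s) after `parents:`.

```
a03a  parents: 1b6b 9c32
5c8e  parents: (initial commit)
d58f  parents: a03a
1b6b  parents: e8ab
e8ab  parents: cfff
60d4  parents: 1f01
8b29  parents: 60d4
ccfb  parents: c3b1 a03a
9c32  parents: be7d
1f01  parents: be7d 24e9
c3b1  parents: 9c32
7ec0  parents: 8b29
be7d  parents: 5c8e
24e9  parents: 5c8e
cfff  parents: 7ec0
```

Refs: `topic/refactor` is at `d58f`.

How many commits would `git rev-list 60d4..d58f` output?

8

Reachable from d58f: {1b6b, 1f01, 24e9, 5c8e, 60d4, 7ec0, 8b29, 9c32, a03a, be7d, cfff, d58f, e8ab}.
Reachable from 60d4: {1f01, 24e9, 5c8e, 60d4, be7d}.
In d58f's history but not 60d4's: {1b6b, 7ec0, 8b29, 9c32, a03a, cfff, d58f, e8ab} — 8 commits.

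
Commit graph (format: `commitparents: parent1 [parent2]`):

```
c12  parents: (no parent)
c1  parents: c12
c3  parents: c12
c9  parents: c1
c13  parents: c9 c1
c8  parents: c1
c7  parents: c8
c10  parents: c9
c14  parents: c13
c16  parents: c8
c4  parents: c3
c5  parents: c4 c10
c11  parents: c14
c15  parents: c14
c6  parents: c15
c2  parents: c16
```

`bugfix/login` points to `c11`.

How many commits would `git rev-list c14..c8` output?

1

Reachable from c8: {c1, c12, c8}.
Reachable from c14: {c1, c12, c13, c14, c9}.
In c8's history but not c14's: {c8} — 1 commit.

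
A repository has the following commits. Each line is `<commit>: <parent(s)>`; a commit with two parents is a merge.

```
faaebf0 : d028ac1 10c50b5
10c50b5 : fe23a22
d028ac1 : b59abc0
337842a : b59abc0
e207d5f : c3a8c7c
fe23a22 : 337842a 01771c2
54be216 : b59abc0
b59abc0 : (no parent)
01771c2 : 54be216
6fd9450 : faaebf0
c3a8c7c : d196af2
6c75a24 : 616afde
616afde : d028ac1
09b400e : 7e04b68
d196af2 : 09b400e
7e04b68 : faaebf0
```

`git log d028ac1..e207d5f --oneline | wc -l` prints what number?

Reachable from e207d5f: {01771c2, 09b400e, 10c50b5, 337842a, 54be216, 7e04b68, b59abc0, c3a8c7c, d028ac1, d196af2, e207d5f, faaebf0, fe23a22}.
Reachable from d028ac1: {b59abc0, d028ac1}.
In e207d5f's history but not d028ac1's: {01771c2, 09b400e, 10c50b5, 337842a, 54be216, 7e04b68, c3a8c7c, d196af2, e207d5f, faaebf0, fe23a22} — 11 commits.

11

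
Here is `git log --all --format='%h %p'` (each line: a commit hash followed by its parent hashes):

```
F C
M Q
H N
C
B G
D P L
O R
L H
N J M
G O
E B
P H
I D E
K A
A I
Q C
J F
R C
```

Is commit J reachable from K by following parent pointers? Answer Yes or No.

Ancestors of K (commits reachable by following parents): {A, B, C, D, E, F, G, H, I, J, K, L, M, N, O, P, Q, R}.
J is in that set, so it is an ancestor of K.

Yes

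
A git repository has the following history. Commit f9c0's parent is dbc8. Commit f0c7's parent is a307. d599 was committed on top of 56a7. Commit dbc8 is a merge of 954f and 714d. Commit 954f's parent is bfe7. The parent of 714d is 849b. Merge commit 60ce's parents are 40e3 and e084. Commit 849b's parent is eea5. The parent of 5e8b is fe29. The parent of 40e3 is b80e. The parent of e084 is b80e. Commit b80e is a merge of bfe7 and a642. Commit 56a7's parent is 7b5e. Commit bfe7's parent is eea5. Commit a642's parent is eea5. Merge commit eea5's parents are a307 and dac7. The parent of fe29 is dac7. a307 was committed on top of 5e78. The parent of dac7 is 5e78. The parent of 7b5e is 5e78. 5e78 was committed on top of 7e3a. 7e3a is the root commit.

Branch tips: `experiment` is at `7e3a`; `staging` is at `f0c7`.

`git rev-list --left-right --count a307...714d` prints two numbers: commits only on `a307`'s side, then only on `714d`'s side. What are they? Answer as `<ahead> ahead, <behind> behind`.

0 ahead, 4 behind

Reachable from a307: {5e78, 7e3a, a307}.
Reachable from 714d: {5e78, 714d, 7e3a, 849b, a307, dac7, eea5}.
Only in a307's history (ahead): {} — 0.
Only in 714d's history (behind): {714d, 849b, dac7, eea5} — 4.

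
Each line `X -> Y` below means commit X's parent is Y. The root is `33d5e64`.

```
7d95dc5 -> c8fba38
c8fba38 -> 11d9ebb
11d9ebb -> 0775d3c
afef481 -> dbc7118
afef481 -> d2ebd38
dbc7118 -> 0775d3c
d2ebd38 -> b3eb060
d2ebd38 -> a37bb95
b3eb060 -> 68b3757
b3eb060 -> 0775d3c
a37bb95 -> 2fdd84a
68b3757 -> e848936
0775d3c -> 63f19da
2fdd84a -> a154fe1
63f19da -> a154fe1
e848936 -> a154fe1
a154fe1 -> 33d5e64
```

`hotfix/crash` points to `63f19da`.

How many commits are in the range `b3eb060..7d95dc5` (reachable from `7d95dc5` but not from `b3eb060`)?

Reachable from 7d95dc5: {0775d3c, 11d9ebb, 33d5e64, 63f19da, 7d95dc5, a154fe1, c8fba38}.
Reachable from b3eb060: {0775d3c, 33d5e64, 63f19da, 68b3757, a154fe1, b3eb060, e848936}.
In 7d95dc5's history but not b3eb060's: {11d9ebb, 7d95dc5, c8fba38} — 3 commits.

3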